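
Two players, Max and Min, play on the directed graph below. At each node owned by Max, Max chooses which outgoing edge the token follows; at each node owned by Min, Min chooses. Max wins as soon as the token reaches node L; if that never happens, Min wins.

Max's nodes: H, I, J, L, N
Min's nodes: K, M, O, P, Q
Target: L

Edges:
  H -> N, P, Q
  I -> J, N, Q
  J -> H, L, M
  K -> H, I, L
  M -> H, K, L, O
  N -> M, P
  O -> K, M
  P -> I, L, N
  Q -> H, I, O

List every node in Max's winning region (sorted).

A0 = {L}
A1: add {J} — J (Max) has J→L.
A2: add {I} — I (Max) has I→J.
A3 = A2; e.g. H (Max) has no edge into A2. Fixed point.
Max's winning region = {I, J, L}.

I, J, L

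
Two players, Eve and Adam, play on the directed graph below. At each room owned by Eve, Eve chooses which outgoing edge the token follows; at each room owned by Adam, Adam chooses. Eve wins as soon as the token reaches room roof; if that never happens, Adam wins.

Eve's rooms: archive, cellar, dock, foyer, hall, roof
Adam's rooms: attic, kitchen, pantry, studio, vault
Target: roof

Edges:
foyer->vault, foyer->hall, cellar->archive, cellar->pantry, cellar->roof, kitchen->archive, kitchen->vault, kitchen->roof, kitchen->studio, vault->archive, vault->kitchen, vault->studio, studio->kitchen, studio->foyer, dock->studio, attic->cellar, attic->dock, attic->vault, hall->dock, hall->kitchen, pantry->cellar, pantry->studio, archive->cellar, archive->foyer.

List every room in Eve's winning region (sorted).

archive, cellar, roof

A0 = {roof}
A1: add {cellar} — cellar (Eve) has cellar→roof.
A2: add {archive} — archive (Eve) has archive→cellar.
A3 = A2; e.g. attic (Adam) can still go to dock. Fixed point.
Eve's winning region = {archive, cellar, roof}.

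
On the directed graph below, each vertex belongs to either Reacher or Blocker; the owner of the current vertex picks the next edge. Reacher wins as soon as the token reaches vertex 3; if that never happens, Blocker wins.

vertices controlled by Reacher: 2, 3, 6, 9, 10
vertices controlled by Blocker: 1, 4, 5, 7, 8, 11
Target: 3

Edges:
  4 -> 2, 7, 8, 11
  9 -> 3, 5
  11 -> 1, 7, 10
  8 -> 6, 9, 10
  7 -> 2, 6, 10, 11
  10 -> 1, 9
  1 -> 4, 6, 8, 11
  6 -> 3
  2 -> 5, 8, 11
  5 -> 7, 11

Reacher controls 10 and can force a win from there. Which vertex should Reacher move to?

9

A0 = {3}
A1: add {6, 9} — 6 (Reacher) has 6→3; 9 (Reacher) has 9→3.
A2: add {10} — 10 (Reacher) has 10→9.
A3: add {8} — 8 (Blocker): all of {6, 9, 10} already in.
A4: add {2} — 2 (Reacher) has 2→8.
A5 = A4; e.g. 1 (Blocker) can still go to 4. Fixed point.
From 10, successor 9 is in the attractor (rank 1); the other successor 1 is not.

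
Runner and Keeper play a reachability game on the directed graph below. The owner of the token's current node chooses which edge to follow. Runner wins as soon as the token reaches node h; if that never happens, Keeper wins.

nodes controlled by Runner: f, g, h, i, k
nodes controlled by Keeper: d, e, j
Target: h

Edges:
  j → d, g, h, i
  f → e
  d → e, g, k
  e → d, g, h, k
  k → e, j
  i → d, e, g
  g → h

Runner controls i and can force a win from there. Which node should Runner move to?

A0 = {h}
A1: add {g} — g (Runner) has g→h.
A2: add {i} — i (Runner) has i→g.
A3 = A2; e.g. d (Keeper) can still go to e. Fixed point.
From i, successor g is in the attractor (rank 1); the other successors d, e are not.

g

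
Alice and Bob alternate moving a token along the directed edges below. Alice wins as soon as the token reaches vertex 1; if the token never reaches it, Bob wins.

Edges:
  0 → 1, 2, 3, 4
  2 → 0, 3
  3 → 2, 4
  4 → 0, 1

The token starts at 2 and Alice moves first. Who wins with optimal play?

Track states (vertex, player-to-move).
A0 = {(1,Alice), (1,Bob)}
A1: add {(0,Alice), (4,Alice)}.
A2: add {(4,Bob)}.
A3: add {(3,Alice)}.
A4: add {(2,Bob)}.
A5 = A4; e.g. (0,Bob) stays out. (2,Alice) never enters ⇒ Bob avoids the target.

Bob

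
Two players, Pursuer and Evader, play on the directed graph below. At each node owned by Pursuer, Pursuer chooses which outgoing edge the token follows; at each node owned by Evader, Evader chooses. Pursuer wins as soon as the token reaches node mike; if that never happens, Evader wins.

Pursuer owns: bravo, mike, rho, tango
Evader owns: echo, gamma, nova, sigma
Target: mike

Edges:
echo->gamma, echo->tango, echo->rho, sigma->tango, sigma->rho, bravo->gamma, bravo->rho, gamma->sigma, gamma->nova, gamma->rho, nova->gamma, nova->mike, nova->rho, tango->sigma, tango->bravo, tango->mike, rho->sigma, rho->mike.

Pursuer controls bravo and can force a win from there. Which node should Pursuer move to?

A0 = {mike}
A1: add {rho, tango} — tango (Pursuer) has tango→mike; rho (Pursuer) has rho→mike.
A2: add {bravo, sigma} — sigma (Evader): all of {tango, rho} already in; bravo (Pursuer) has bravo→rho.
A3 = A2; e.g. echo (Evader) can still go to gamma. Fixed point.
From bravo, successor rho is in the attractor (rank 1); the other successor gamma is not.

rho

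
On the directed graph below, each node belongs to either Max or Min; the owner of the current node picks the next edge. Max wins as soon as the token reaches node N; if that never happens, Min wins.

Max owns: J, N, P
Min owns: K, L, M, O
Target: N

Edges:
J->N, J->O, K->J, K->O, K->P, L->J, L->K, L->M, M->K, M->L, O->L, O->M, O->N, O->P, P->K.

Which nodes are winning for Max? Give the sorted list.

J, N

A0 = {N}
A1: add {J} — J (Max) has J→N.
A2 = A1; e.g. K (Min) can still go to O. Fixed point.
Max's winning region = {J, N}.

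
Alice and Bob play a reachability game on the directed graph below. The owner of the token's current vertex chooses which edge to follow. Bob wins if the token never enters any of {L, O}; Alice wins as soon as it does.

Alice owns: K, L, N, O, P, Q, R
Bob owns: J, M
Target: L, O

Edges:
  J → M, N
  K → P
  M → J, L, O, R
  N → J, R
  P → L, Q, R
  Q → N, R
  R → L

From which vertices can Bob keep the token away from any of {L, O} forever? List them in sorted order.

J, M

A0 = {L, O}
A1: add {P, R} — P (Alice) has P→L; R (Alice) has R→L.
A2: add {K, N, Q} — K (Alice) has K→P; N (Alice) has N→R; Q (Alice) has Q→R.
A3 = A2; e.g. J (Bob) can still go to M. Fixed point.
Alice's attractor = {K, L, N, O, P, Q, R}; Bob avoids the target exactly from the complement.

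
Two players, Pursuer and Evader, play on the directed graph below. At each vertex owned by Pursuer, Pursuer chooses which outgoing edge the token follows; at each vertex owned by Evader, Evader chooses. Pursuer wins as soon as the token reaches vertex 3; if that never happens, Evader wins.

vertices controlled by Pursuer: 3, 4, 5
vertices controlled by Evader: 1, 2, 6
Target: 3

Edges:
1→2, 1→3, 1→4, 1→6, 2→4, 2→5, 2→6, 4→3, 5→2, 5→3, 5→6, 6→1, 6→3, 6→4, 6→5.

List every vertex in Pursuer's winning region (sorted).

3, 4, 5

A0 = {3}
A1: add {4, 5} — 4 (Pursuer) has 4→3; 5 (Pursuer) has 5→3.
A2 = A1; e.g. 1 (Evader) can still go to 2. Fixed point.
Pursuer's winning region = {3, 4, 5}.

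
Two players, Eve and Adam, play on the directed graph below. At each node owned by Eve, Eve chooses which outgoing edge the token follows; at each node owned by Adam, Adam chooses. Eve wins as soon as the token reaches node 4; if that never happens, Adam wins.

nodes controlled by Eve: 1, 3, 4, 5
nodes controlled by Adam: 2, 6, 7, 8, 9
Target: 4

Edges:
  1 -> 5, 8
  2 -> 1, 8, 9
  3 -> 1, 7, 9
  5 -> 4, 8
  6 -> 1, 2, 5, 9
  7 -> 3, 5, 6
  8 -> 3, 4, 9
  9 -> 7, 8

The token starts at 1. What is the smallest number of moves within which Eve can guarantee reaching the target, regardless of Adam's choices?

A0 = {4}
A1: add {5} — 5 (Eve) has 5→4.
A2: add {1} — 1 (Eve) has 1→5.
1 enters the attractor at level 2, so Eve can force the target in 2 moves from there.

2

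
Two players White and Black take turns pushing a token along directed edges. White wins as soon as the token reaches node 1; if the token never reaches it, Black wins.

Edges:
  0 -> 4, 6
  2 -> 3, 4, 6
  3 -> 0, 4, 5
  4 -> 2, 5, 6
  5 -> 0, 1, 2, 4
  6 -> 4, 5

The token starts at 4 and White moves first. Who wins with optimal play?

Black

Track states (vertex, player-to-move).
A0 = {(1,White), (1,Black)}
A1: add {(5,White)}.
A2 = A1; e.g. (0,White) stays out. (4,White) never enters ⇒ Black avoids the target.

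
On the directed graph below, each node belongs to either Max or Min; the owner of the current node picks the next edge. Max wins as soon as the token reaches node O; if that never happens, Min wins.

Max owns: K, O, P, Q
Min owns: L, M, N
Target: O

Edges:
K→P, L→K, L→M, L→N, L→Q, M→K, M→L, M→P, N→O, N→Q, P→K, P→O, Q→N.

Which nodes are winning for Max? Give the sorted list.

A0 = {O}
A1: add {P} — P (Max) has P→O.
A2: add {K} — K (Max) has K→P.
A3 = A2; e.g. L (Min) can still go to M. Fixed point.
Max's winning region = {K, O, P}.

K, O, P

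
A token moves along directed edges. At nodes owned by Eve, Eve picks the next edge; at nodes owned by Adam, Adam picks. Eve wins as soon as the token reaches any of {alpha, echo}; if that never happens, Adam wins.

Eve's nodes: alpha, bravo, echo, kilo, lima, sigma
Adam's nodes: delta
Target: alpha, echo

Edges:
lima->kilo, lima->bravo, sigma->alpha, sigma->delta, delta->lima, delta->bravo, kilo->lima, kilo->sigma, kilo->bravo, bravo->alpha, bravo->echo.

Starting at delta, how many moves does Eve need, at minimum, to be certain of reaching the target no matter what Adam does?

3

A0 = {alpha, echo}
A1: add {bravo, sigma} — sigma (Eve) has sigma→alpha; bravo (Eve) has bravo→alpha.
A2: add {kilo, lima} — lima (Eve) has lima→bravo; kilo (Eve) has kilo→sigma.
A3: add {delta} — delta (Adam): all of {lima, bravo} already in.
A3 = all vertices. Fixed point.
delta enters the attractor at level 3, so Eve can force the target in 3 moves from there.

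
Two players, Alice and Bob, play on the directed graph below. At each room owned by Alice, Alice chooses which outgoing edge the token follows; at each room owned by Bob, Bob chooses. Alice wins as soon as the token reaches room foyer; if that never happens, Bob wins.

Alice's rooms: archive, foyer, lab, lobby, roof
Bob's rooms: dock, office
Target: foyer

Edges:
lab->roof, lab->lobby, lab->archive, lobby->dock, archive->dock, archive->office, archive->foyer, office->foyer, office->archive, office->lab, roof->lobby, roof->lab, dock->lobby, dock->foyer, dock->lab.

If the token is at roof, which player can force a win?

Alice

A0 = {foyer}
A1: add {archive} — archive (Alice) has archive→foyer.
A2: add {lab} — lab (Alice) has lab→archive.
A3: add {office, roof} — roof (Alice) has roof→lab; office (Bob): all of {foyer, archive, lab} already in.
A4 = A3; e.g. dock (Bob) can still go to lobby. Fixed point.
roof ∈ A3, so Alice can force the target.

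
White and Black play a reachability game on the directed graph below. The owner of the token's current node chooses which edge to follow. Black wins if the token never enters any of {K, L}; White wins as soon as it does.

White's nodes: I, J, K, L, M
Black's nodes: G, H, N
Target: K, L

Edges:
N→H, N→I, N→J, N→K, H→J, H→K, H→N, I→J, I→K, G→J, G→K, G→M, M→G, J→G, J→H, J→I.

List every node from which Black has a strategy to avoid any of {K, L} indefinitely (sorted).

G, H, M, N

A0 = {K, L}
A1: add {I} — I (White) has I→K.
A2: add {J} — J (White) has J→I.
A3 = A2; e.g. G (Black) can still go to M. Fixed point.
White's attractor = {I, J, K, L}; Black avoids the target exactly from the complement.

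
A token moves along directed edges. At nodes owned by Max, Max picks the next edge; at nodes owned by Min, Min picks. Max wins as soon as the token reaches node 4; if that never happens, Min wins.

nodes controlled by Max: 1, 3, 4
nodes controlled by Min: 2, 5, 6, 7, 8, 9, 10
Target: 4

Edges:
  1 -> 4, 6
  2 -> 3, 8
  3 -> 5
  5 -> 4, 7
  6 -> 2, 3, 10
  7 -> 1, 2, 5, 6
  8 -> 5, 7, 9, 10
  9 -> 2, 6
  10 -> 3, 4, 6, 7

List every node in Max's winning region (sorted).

A0 = {4}
A1: add {1} — 1 (Max) has 1→4.
A2 = A1; e.g. 2 (Min) can still go to 3. Fixed point.
Max's winning region = {1, 4}.

1, 4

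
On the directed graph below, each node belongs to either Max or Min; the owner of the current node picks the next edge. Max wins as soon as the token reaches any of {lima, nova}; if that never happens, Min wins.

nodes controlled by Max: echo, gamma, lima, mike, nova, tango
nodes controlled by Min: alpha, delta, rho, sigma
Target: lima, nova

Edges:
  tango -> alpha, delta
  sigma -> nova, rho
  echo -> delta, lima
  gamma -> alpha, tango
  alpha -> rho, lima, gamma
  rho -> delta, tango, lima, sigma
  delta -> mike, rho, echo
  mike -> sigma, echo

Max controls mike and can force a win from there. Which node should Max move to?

echo

A0 = {lima, nova}
A1: add {echo} — echo (Max) has echo→lima.
A2: add {mike} — mike (Max) has mike→echo.
A3 = A2; e.g. alpha (Min) can still go to rho. Fixed point.
From mike, successor echo is in the attractor (rank 1); the other successor sigma is not.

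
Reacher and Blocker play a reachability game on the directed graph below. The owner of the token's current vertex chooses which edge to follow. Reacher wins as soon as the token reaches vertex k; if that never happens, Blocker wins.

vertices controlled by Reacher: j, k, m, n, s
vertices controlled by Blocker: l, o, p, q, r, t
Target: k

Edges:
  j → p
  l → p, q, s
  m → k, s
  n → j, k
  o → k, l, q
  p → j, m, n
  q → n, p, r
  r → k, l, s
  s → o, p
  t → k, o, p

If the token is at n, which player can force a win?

A0 = {k}
A1: add {m, n} — m (Reacher) has m→k; n (Reacher) has n→k.
A2 = A1; e.g. j (Reacher) has no edge into A1. Fixed point.
n ∈ A1, so Reacher can force the target.

Reacher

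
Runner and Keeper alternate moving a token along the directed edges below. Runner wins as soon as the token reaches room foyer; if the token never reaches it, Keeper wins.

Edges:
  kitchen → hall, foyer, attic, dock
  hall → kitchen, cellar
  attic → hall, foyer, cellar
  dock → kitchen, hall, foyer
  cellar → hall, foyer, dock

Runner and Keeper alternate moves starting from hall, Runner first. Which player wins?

Keeper

Track states (vertex, player-to-move).
A0 = {(foyer,Runner), (foyer,Keeper)}
A1: add {(kitchen,Runner), (attic,Runner), (dock,Runner), (cellar,Runner)}.
A2: add {(hall,Keeper)}.
A3 = A2; e.g. (kitchen,Keeper) stays out. (hall,Runner) never enters ⇒ Keeper avoids the target.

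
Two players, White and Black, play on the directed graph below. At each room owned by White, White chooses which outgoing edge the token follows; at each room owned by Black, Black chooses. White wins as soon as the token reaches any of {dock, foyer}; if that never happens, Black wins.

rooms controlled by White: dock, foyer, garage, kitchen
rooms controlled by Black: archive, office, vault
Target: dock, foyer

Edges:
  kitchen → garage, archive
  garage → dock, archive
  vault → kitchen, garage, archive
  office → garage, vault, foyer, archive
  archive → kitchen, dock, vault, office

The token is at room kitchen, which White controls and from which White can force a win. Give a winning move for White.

garage

A0 = {dock, foyer}
A1: add {garage} — garage (White) has garage→dock.
A2: add {kitchen} — kitchen (White) has kitchen→garage.
A3 = A2; e.g. vault (Black) can still go to archive. Fixed point.
From kitchen, successor garage is in the attractor (rank 1); the other successor archive is not.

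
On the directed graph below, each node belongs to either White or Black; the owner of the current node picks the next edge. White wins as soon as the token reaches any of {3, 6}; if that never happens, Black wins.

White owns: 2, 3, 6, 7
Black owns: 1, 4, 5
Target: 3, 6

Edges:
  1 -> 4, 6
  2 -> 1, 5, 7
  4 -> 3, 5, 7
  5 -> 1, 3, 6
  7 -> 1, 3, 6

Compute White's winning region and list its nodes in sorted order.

2, 3, 6, 7

A0 = {3, 6}
A1: add {7} — 7 (White) has 7→3.
A2: add {2} — 2 (White) has 2→7.
A3 = A2; e.g. 1 (Black) can still go to 4. Fixed point.
White's winning region = {2, 3, 6, 7}.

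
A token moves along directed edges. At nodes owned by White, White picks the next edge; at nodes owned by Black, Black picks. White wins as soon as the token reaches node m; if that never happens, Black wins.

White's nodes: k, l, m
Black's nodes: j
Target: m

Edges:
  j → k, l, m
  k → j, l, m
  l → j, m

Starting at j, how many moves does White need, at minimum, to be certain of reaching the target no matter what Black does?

A0 = {m}
A1: add {k, l} — k (White) has k→m; l (White) has l→m.
A2: add {j} — j (Black): all of {k, l, m} already in.
A2 = all vertices. Fixed point.
j enters the attractor at level 2, so White can force the target in 2 moves from there.

2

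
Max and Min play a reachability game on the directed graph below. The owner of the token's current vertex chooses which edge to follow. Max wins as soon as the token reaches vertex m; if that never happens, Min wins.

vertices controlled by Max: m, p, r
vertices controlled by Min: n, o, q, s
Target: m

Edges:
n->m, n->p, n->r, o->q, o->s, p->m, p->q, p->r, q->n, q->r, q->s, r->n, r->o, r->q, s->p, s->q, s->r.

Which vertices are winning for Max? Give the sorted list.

A0 = {m}
A1: add {p} — p (Max) has p→m.
A2 = A1; e.g. n (Min) can still go to r. Fixed point.
Max's winning region = {m, p}.

m, p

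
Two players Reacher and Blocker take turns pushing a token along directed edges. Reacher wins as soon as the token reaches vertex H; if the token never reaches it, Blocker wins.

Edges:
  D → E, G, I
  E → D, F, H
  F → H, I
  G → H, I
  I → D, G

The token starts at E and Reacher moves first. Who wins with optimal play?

Reacher

Track states (vertex, player-to-move).
A0 = {(H,Reacher), (H,Blocker)}
A1: add {(E,Reacher), (F,Reacher), (G,Reacher)}.
(E,Reacher) ∈ A1 ⇒ Reacher forces the target.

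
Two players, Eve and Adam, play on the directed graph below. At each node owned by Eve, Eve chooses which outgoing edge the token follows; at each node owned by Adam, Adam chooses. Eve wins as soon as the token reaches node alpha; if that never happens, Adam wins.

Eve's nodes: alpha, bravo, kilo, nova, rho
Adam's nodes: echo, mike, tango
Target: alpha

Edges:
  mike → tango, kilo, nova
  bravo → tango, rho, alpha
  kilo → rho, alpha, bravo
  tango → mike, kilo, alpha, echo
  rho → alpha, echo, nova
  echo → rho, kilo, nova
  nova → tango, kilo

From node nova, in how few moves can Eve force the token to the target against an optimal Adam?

A0 = {alpha}
A1: add {bravo, kilo, rho} — rho (Eve) has rho→alpha; kilo (Eve) has kilo→alpha; bravo (Eve) has bravo→alpha.
A2: add {nova} — nova (Eve) has nova→kilo.
nova enters the attractor at level 2, so Eve can force the target in 2 moves from there.

2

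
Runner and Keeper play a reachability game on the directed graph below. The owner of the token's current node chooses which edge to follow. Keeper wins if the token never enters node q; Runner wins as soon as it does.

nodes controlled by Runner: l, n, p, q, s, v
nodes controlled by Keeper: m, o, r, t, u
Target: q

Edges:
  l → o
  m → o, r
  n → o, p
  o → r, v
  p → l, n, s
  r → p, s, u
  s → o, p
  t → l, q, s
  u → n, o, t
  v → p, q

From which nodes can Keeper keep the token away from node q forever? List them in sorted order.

A0 = {q}
A1: add {v} — v (Runner) has v→q.
A2 = A1; e.g. l (Runner) has no edge into A1. Fixed point.
Runner's attractor = {q, v}; Keeper avoids the target exactly from the complement.

l, m, n, o, p, r, s, t, u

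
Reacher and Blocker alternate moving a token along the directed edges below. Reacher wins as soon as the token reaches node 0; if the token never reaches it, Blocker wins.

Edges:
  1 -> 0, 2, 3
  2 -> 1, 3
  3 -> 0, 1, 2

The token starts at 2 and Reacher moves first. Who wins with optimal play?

Blocker

Track states (vertex, player-to-move).
A0 = {(0,Reacher), (0,Blocker)}
A1: add {(1,Reacher), (3,Reacher)}.
A2: add {(2,Blocker)}.
A3 = A2; e.g. (1,Blocker) stays out. (2,Reacher) never enters ⇒ Blocker avoids the target.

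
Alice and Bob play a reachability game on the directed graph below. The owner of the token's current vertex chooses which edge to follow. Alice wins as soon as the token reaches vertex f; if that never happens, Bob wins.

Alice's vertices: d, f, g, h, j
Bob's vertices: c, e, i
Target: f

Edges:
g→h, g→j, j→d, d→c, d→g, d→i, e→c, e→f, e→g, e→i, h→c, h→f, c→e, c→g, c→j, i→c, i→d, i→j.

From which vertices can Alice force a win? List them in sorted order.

A0 = {f}
A1: add {h} — h (Alice) has h→f.
A2: add {g} — g (Alice) has g→h.
A3: add {d} — d (Alice) has d→g.
A4: add {j} — j (Alice) has j→d.
A5 = A4; e.g. c (Bob) can still go to e. Fixed point.
Alice's winning region = {d, f, g, h, j}.

d, f, g, h, j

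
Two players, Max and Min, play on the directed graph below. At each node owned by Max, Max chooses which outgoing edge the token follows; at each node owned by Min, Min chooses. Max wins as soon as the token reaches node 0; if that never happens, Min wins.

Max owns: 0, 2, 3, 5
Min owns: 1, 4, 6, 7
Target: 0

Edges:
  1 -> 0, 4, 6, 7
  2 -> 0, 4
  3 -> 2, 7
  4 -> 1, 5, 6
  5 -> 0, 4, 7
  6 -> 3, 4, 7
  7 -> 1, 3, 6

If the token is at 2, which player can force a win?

A0 = {0}
A1: add {2, 5} — 2 (Max) has 2→0; 5 (Max) has 5→0.
2 ∈ A1, so Max can force the target.

Max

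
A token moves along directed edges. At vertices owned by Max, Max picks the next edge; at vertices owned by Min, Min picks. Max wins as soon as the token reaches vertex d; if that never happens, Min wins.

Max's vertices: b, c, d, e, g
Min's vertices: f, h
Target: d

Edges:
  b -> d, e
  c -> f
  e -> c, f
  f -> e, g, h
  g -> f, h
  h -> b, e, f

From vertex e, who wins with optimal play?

Min

A0 = {d}
A1: add {b} — b (Max) has b→d.
A2 = A1; e.g. c (Max) has no edge into A1. Fixed point.
e never enters the attractor, so Min can avoid the target forever.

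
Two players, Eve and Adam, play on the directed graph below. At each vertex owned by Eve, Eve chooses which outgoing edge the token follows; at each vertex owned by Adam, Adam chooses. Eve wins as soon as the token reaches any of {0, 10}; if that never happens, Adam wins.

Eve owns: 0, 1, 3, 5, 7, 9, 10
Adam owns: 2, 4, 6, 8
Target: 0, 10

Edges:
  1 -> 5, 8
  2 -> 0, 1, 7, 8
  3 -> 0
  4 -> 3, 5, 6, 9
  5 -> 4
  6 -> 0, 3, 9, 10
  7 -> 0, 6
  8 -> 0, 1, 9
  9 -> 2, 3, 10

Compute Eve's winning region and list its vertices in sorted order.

0, 3, 6, 7, 9, 10

A0 = {0, 10}
A1: add {3, 7, 9} — 3 (Eve) has 3→0; 7 (Eve) has 7→0; 9 (Eve) has 9→10.
A2: add {6} — 6 (Adam): all of {0, 3, 9, 10} already in.
A3 = A2; e.g. 1 (Eve) has no edge into A2. Fixed point.
Eve's winning region = {0, 3, 6, 7, 9, 10}.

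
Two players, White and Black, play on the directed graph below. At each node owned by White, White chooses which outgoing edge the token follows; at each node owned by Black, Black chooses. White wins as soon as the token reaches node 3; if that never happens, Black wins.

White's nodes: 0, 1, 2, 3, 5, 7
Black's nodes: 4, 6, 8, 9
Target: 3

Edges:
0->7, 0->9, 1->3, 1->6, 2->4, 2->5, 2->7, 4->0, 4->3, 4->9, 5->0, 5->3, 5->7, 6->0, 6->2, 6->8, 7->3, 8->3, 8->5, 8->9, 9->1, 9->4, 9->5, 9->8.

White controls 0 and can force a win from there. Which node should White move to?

7

A0 = {3}
A1: add {1, 5, 7} — 1 (White) has 1→3; 5 (White) has 5→3; 7 (White) has 7→3.
A2: add {0, 2} — 0 (White) has 0→7; 2 (White) has 2→5.
A3 = A2; e.g. 4 (Black) can still go to 9. Fixed point.
From 0, successor 7 is in the attractor (rank 1); the other successor 9 is not.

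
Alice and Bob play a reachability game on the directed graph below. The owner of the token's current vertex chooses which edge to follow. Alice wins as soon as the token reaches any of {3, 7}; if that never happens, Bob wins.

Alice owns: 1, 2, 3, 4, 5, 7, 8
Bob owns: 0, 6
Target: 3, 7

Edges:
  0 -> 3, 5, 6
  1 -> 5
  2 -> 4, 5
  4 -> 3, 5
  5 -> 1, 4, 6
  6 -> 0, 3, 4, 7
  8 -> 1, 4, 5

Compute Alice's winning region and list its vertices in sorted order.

A0 = {3, 7}
A1: add {4} — 4 (Alice) has 4→3.
A2: add {2, 5, 8} — 2 (Alice) has 2→4; 5 (Alice) has 5→4; 8 (Alice) has 8→4.
A3: add {1} — 1 (Alice) has 1→5.
A4 = A3; e.g. 0 (Bob) can still go to 6. Fixed point.
Alice's winning region = {1, 2, 3, 4, 5, 7, 8}.

1, 2, 3, 4, 5, 7, 8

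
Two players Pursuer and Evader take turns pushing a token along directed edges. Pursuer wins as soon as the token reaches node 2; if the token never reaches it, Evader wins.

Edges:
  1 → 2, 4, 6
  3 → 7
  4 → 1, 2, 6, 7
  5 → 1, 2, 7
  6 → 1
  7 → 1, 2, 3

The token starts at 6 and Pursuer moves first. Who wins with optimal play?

Track states (vertex, player-to-move).
A0 = {(2,Pursuer), (2,Evader)}
A1: add {(1,Pursuer), (4,Pursuer), (5,Pursuer), (7,Pursuer)}.
A2: add {(3,Evader), (5,Evader), (6,Evader)}.
A3 = A2; e.g. (1,Evader) stays out. (6,Pursuer) never enters ⇒ Evader avoids the target.

Evader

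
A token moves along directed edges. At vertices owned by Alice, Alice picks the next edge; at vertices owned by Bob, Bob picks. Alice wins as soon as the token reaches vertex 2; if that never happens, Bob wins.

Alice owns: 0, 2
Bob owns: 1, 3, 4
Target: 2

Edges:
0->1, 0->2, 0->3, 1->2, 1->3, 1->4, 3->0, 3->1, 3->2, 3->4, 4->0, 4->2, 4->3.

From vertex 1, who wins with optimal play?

A0 = {2}
A1: add {0} — 0 (Alice) has 0→2.
A2 = A1; e.g. 1 (Bob) can still go to 3. Fixed point.
1 never enters the attractor, so Bob can avoid the target forever.

Bob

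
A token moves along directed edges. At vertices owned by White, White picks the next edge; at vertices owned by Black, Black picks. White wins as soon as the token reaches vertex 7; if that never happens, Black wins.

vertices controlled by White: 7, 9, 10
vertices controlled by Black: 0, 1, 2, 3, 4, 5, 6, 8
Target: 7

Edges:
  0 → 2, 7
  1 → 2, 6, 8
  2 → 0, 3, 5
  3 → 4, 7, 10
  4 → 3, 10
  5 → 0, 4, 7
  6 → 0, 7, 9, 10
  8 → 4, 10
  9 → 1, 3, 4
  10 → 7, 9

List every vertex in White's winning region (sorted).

7, 10

A0 = {7}
A1: add {10} — 10 (White) has 10→7.
A2 = A1; e.g. 0 (Black) can still go to 2. Fixed point.
White's winning region = {7, 10}.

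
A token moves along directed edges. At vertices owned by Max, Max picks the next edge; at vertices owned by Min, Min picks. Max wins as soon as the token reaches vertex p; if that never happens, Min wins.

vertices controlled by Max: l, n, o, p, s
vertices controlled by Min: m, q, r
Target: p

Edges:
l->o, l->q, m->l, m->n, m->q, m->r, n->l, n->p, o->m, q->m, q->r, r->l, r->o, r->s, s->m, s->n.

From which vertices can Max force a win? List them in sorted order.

A0 = {p}
A1: add {n} — n (Max) has n→p.
A2: add {s} — s (Max) has s→n.
A3 = A2; e.g. l (Max) has no edge into A2. Fixed point.
Max's winning region = {n, p, s}.

n, p, s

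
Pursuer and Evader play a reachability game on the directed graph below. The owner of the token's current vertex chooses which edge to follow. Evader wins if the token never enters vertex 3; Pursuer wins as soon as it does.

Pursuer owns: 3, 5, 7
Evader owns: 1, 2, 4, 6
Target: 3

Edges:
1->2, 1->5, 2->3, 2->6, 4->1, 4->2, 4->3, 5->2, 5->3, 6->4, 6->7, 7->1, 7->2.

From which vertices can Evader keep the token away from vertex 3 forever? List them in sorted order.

A0 = {3}
A1: add {5} — 5 (Pursuer) has 5→3.
A2 = A1; e.g. 1 (Evader) can still go to 2. Fixed point.
Pursuer's attractor = {3, 5}; Evader avoids the target exactly from the complement.

1, 2, 4, 6, 7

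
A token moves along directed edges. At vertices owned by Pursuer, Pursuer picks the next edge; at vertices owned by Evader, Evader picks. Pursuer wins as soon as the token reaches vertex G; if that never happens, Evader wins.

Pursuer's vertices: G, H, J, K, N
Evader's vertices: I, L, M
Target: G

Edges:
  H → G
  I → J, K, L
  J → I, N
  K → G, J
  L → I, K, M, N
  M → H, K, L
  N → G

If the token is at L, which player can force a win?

A0 = {G}
A1: add {H, K, N} — H (Pursuer) has H→G; K (Pursuer) has K→G; N (Pursuer) has N→G.
A2: add {J} — J (Pursuer) has J→N.
A3 = A2; e.g. I (Evader) can still go to L. Fixed point.
L never enters the attractor, so Evader can avoid the target forever.

Evader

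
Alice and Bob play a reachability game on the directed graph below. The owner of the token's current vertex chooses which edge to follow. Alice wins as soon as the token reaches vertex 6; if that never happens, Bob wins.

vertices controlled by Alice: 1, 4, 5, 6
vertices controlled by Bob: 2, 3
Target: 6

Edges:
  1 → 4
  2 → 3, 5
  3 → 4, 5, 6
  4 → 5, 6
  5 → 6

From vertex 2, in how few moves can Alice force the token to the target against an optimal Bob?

A0 = {6}
A1: add {4, 5} — 4 (Alice) has 4→6; 5 (Alice) has 5→6.
A2: add {1, 3} — 1 (Alice) has 1→4; 3 (Bob): all of {4, 5, 6} already in.
A3: add {2} — 2 (Bob): all of {3, 5} already in.
A3 = all vertices. Fixed point.
2 enters the attractor at level 3, so Alice can force the target in 3 moves from there.

3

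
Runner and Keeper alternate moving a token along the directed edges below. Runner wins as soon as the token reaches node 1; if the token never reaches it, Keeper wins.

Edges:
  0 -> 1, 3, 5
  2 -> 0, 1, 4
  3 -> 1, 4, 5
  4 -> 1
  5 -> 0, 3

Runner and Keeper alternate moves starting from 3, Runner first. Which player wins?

Runner

Track states (vertex, player-to-move).
A0 = {(1,Runner), (1,Keeper)}
A1: add {(0,Runner), (2,Runner), (3,Runner), (4,Runner), (4,Keeper)}.
(3,Runner) ∈ A1 ⇒ Runner forces the target.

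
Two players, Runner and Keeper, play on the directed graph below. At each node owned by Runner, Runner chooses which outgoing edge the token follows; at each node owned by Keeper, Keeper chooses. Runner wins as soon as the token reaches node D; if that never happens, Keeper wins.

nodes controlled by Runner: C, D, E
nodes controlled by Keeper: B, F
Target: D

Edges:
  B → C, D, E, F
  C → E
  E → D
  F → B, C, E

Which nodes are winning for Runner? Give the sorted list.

C, D, E

A0 = {D}
A1: add {E} — E (Runner) has E→D.
A2: add {C} — C (Runner) has C→E.
A3 = A2; e.g. B (Keeper) can still go to F. Fixed point.
Runner's winning region = {C, D, E}.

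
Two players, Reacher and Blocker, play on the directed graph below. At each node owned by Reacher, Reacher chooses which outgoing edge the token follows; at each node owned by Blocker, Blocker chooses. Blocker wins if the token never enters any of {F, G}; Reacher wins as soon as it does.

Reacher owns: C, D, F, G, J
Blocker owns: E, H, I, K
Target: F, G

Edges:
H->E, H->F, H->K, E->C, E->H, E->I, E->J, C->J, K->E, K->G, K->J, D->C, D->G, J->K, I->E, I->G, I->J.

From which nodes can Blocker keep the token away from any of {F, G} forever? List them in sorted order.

C, E, H, I, J, K

A0 = {F, G}
A1: add {D} — D (Reacher) has D→G.
A2 = A1; e.g. C (Reacher) has no edge into A1. Fixed point.
Reacher's attractor = {D, F, G}; Blocker avoids the target exactly from the complement.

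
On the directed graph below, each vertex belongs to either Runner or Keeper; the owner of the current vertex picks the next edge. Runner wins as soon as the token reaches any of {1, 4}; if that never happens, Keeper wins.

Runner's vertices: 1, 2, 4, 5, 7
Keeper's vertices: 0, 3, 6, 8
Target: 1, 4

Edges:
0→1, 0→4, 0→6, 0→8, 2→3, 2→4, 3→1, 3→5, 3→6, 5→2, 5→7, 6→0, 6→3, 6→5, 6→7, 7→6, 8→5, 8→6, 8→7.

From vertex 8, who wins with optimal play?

Keeper

A0 = {1, 4}
A1: add {2} — 2 (Runner) has 2→4.
A2: add {5} — 5 (Runner) has 5→2.
A3 = A2; e.g. 0 (Keeper) can still go to 6. Fixed point.
8 never enters the attractor, so Keeper can avoid the target forever.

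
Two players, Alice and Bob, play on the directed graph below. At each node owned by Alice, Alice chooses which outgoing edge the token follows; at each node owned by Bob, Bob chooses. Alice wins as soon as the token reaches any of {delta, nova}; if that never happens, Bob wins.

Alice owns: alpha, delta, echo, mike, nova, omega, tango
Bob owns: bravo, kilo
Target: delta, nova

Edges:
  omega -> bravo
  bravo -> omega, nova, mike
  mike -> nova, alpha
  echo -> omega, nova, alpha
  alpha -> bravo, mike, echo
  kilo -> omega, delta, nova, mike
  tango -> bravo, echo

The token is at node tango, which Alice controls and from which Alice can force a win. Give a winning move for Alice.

echo

A0 = {delta, nova}
A1: add {echo, mike} — mike (Alice) has mike→nova; echo (Alice) has echo→nova.
A2: add {alpha, tango} — alpha (Alice) has alpha→mike; tango (Alice) has tango→echo.
A3 = A2; e.g. omega (Alice) has no edge into A2. Fixed point.
From tango, successor echo is in the attractor (rank 1); the other successor bravo is not.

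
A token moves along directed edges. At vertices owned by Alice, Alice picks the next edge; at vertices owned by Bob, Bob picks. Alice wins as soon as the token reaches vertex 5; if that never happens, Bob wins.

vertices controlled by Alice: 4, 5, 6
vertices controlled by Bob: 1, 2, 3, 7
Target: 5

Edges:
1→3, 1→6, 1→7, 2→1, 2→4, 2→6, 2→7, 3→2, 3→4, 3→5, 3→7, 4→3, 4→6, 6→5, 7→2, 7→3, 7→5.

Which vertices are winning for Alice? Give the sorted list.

A0 = {5}
A1: add {6} — 6 (Alice) has 6→5.
A2: add {4} — 4 (Alice) has 4→6.
A3 = A2; e.g. 1 (Bob) can still go to 3. Fixed point.
Alice's winning region = {4, 5, 6}.

4, 5, 6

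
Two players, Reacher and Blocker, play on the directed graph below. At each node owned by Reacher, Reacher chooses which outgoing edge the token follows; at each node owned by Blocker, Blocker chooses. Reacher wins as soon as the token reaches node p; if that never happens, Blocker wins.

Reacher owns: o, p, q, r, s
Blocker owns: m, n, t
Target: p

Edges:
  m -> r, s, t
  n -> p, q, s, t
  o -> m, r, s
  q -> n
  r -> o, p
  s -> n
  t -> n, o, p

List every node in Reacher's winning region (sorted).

o, p, r

A0 = {p}
A1: add {r} — r (Reacher) has r→p.
A2: add {o} — o (Reacher) has o→r.
A3 = A2; e.g. m (Blocker) can still go to s. Fixed point.
Reacher's winning region = {o, p, r}.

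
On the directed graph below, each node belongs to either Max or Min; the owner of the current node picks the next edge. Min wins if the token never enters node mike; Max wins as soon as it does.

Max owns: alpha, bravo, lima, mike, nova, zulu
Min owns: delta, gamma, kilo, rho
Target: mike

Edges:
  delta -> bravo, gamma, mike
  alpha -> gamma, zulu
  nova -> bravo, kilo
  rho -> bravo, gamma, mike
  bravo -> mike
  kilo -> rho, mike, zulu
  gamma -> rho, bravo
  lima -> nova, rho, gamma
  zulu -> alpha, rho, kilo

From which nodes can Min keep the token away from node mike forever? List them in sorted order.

alpha, delta, gamma, kilo, rho, zulu

A0 = {mike}
A1: add {bravo} — bravo (Max) has bravo→mike.
A2: add {nova} — nova (Max) has nova→bravo.
A3: add {lima} — lima (Max) has lima→nova.
A4 = A3; e.g. delta (Min) can still go to gamma. Fixed point.
Max's attractor = {bravo, lima, mike, nova}; Min avoids the target exactly from the complement.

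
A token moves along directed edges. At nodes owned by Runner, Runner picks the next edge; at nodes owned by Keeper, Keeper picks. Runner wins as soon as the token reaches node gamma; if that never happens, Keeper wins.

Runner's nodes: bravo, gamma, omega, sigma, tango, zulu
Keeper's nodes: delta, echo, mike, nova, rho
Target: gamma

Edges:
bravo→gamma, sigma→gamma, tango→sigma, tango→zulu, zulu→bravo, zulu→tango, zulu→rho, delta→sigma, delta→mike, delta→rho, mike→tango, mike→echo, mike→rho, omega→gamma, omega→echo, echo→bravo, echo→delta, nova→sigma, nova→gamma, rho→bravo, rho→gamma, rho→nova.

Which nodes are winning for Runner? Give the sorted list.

A0 = {gamma}
A1: add {bravo, omega, sigma} — bravo (Runner) has bravo→gamma; sigma (Runner) has sigma→gamma; omega (Runner) has omega→gamma.
A2: add {nova, tango, zulu} — tango (Runner) has tango→sigma; zulu (Runner) has zulu→bravo; nova (Keeper): all of {sigma, gamma} already in.
A3: add {rho} — rho (Keeper): all of {bravo, gamma, nova} already in.
A4 = A3; e.g. delta (Keeper) can still go to mike. Fixed point.
Runner's winning region = {bravo, gamma, nova, omega, rho, sigma, tango, zulu}.

bravo, gamma, nova, omega, rho, sigma, tango, zulu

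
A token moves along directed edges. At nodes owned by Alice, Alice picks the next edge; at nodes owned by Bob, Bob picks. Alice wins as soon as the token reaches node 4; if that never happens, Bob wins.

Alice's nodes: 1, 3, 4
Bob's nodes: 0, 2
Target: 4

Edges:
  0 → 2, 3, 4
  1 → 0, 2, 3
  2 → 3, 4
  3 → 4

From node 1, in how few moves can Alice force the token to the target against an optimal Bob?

A0 = {4}
A1: add {3} — 3 (Alice) has 3→4.
A2: add {1, 2} — 1 (Alice) has 1→3; 2 (Bob): all of {3, 4} already in.
1 enters the attractor at level 2, so Alice can force the target in 2 moves from there.

2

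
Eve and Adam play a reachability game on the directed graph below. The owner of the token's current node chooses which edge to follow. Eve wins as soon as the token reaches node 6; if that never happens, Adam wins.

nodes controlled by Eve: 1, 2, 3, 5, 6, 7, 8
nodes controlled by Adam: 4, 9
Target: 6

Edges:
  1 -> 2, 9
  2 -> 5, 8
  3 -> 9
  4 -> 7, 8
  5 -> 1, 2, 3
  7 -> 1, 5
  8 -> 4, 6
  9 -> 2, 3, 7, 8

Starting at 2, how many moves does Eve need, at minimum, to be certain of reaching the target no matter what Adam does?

A0 = {6}
A1: add {8} — 8 (Eve) has 8→6.
A2: add {2} — 2 (Eve) has 2→8.
2 enters the attractor at level 2, so Eve can force the target in 2 moves from there.

2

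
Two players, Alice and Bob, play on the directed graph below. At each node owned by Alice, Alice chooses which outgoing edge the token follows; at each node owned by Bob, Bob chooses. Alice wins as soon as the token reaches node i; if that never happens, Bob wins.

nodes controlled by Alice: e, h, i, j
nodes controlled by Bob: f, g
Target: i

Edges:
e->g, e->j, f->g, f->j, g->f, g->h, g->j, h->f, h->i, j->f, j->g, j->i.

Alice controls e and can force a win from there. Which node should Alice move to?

j

A0 = {i}
A1: add {h, j} — h (Alice) has h→i; j (Alice) has j→i.
A2: add {e} — e (Alice) has e→j.
A3 = A2; e.g. f (Bob) can still go to g. Fixed point.
From e, successor j is in the attractor (rank 1); the other successor g is not.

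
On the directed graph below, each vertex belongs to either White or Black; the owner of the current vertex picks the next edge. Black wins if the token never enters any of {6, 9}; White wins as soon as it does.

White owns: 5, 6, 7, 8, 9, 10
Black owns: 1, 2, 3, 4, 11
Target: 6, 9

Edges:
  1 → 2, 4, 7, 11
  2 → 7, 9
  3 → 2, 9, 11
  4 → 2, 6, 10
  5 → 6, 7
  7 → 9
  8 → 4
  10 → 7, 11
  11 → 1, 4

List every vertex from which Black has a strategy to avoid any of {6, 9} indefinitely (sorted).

A0 = {6, 9}
A1: add {5, 7} — 5 (White) has 5→6; 7 (White) has 7→9.
A2: add {2, 10} — 2 (Black): all of {7, 9} already in; 10 (White) has 10→7.
A3: add {4} — 4 (Black): all of {2, 6, 10} already in.
A4: add {8} — 8 (White) has 8→4.
A5 = A4; e.g. 1 (Black) can still go to 11. Fixed point.
White's attractor = {2, 4, 5, 6, 7, 8, 9, 10}; Black avoids the target exactly from the complement.

1, 3, 11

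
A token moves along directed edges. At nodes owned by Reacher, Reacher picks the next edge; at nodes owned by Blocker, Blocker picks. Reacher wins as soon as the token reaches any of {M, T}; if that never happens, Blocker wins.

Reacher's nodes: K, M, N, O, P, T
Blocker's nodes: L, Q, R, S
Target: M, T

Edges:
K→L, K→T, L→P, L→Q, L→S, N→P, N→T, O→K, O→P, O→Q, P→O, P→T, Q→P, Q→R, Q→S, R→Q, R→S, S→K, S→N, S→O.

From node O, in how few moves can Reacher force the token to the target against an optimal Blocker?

A0 = {M, T}
A1: add {K, N, P} — K (Reacher) has K→T; N (Reacher) has N→T; P (Reacher) has P→T.
A2: add {O} — O (Reacher) has O→K.
O enters the attractor at level 2, so Reacher can force the target in 2 moves from there.

2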